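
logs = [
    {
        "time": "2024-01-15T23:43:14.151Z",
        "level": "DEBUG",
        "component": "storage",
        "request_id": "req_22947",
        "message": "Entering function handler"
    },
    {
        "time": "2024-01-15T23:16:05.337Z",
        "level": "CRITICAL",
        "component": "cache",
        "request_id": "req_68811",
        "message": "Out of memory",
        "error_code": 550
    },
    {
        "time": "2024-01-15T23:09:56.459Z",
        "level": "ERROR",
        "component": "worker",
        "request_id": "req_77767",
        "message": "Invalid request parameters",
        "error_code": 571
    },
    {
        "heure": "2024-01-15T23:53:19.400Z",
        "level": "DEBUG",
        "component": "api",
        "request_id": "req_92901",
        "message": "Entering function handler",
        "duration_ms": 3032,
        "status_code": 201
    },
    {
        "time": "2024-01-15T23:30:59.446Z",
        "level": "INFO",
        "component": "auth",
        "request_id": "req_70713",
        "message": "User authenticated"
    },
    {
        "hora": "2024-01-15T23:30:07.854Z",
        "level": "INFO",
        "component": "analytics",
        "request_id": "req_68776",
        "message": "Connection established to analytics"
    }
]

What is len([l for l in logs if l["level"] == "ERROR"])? 1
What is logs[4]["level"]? "INFO"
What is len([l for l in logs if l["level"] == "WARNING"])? 0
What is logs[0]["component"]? "storage"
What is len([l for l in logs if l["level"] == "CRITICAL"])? 1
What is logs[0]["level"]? "DEBUG"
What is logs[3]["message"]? "Entering function handler"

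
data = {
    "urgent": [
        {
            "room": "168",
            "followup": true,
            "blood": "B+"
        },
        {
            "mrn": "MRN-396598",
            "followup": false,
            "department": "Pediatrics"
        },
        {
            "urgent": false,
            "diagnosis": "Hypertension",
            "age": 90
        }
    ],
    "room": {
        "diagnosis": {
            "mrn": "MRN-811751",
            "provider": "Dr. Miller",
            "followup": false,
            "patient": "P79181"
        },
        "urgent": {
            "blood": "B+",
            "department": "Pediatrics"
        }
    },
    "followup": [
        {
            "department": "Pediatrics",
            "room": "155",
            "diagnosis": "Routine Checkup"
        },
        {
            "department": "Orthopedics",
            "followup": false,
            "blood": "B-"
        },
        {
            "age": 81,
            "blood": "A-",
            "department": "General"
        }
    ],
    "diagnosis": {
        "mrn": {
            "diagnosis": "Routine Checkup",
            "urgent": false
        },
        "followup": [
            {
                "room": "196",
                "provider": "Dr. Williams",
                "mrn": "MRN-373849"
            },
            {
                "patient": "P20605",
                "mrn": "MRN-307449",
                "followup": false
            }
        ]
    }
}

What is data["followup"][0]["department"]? "Pediatrics"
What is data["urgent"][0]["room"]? "168"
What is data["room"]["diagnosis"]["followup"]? False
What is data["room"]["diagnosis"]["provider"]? "Dr. Miller"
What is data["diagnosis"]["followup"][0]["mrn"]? "MRN-373849"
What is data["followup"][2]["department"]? "General"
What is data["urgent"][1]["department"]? "Pediatrics"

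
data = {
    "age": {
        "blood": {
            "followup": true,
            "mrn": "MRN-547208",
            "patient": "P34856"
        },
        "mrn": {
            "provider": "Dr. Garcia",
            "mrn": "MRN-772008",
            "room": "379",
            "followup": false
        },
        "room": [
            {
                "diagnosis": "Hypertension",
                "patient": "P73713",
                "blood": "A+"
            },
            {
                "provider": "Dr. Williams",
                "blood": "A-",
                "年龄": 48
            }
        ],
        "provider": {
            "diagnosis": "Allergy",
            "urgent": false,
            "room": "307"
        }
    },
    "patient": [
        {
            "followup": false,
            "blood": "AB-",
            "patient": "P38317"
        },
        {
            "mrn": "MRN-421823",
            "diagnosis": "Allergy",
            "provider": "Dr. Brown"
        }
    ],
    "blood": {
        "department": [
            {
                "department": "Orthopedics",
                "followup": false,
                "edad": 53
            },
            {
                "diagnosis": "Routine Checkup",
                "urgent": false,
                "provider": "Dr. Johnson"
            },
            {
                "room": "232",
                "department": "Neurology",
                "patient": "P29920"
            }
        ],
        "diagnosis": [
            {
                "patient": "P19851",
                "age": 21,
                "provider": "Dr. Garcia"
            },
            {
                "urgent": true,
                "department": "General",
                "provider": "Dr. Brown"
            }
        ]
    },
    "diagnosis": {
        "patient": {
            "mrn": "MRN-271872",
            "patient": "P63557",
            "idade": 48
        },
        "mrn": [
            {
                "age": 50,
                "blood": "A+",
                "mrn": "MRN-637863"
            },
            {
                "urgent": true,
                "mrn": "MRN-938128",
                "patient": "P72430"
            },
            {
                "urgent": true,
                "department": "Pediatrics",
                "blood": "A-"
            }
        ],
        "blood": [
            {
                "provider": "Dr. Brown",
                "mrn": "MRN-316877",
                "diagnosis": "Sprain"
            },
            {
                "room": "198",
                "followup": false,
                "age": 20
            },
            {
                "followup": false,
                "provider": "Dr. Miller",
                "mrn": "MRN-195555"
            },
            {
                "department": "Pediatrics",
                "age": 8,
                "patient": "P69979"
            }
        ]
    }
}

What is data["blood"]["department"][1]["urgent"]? False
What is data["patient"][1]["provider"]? "Dr. Brown"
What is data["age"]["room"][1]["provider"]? "Dr. Williams"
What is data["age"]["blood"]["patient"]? "P34856"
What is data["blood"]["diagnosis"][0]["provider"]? "Dr. Garcia"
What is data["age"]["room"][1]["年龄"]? 48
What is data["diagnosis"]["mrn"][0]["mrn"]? "MRN-637863"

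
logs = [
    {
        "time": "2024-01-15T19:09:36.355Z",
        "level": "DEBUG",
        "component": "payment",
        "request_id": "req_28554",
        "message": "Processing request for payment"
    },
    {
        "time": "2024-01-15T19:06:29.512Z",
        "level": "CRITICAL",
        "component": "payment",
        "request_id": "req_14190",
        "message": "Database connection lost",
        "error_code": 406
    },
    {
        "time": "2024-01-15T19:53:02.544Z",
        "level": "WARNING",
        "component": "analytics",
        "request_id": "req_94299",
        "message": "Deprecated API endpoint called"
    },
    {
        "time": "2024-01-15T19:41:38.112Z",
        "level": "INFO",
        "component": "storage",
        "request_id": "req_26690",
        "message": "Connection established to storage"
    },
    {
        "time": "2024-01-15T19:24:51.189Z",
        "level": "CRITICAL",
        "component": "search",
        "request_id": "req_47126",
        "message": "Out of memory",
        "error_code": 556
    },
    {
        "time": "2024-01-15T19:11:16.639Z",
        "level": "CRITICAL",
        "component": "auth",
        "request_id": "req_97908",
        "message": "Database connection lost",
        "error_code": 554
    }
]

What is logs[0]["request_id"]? "req_28554"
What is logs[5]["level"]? "CRITICAL"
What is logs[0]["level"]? "DEBUG"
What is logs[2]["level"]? "WARNING"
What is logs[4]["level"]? "CRITICAL"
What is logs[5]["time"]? "2024-01-15T19:11:16.639Z"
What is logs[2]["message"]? "Deprecated API endpoint called"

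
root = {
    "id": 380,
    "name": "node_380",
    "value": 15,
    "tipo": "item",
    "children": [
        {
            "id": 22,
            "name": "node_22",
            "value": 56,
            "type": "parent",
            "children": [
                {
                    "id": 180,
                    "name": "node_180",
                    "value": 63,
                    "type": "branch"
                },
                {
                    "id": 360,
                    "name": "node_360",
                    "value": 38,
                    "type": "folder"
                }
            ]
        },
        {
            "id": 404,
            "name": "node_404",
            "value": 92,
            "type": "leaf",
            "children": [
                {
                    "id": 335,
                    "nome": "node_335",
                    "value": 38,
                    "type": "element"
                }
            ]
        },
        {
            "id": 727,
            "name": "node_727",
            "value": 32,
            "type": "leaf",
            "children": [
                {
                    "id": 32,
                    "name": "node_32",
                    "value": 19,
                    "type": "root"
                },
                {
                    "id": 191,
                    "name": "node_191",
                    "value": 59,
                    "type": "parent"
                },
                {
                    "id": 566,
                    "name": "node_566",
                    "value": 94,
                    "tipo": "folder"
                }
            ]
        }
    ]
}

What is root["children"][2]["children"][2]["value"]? 94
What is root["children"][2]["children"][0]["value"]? 19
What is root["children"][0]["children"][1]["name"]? "node_360"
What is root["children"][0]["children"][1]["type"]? "folder"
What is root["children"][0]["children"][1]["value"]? 38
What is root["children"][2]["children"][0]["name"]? "node_32"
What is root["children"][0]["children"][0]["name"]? "node_180"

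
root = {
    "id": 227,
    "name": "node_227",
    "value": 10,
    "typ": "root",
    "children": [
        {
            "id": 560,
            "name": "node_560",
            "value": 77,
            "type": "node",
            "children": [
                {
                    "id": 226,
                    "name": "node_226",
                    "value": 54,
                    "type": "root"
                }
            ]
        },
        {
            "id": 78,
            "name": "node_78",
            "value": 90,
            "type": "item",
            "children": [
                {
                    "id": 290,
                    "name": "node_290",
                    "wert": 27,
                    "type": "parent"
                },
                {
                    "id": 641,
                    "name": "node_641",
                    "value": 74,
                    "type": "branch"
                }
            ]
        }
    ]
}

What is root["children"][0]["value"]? 77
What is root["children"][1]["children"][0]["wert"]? 27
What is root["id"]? 227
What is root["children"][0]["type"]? "node"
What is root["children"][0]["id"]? 560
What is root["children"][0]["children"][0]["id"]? 226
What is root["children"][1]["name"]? "node_78"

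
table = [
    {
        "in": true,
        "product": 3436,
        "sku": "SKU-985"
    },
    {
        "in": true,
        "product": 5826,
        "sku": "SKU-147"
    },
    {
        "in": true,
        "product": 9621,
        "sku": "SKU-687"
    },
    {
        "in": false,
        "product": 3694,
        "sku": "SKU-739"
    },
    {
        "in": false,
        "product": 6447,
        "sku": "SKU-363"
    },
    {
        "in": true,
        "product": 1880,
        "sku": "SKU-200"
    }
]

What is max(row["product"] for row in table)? 9621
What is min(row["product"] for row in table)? 1880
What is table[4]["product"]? 6447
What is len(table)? 6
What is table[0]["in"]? True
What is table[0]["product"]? 3436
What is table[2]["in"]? True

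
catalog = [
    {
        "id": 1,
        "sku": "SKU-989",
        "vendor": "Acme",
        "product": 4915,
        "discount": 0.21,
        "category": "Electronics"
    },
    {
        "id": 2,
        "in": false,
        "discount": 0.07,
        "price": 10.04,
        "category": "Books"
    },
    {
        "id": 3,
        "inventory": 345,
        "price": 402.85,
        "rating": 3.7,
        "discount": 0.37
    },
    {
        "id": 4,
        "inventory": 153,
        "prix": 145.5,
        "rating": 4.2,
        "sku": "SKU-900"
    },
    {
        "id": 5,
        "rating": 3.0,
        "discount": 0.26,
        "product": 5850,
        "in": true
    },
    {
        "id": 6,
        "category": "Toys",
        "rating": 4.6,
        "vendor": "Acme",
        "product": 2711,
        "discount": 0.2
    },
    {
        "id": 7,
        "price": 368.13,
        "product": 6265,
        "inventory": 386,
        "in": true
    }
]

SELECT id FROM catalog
[1, 2, 3, 4, 5, 6, 7]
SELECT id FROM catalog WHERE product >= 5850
[5, 7]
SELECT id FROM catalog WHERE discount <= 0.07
[2]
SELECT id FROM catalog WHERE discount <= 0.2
[2, 6]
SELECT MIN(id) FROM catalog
1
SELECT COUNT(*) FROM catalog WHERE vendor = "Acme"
2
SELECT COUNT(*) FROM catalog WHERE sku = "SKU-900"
1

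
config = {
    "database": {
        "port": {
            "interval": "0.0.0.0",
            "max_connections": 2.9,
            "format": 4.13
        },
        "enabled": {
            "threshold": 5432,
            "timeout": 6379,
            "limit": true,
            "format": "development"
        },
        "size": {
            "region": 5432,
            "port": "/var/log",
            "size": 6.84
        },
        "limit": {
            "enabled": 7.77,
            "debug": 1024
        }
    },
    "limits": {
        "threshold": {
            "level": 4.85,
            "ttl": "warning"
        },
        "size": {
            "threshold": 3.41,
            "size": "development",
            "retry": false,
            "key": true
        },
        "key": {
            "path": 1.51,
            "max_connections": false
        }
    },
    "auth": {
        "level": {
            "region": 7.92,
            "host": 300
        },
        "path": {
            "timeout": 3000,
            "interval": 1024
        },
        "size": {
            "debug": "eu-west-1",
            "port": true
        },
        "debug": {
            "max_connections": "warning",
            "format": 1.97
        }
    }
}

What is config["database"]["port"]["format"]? 4.13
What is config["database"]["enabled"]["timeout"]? 6379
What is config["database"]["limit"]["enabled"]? 7.77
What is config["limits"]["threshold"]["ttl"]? "warning"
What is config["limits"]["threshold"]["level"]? 4.85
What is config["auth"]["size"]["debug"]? "eu-west-1"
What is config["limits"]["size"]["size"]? "development"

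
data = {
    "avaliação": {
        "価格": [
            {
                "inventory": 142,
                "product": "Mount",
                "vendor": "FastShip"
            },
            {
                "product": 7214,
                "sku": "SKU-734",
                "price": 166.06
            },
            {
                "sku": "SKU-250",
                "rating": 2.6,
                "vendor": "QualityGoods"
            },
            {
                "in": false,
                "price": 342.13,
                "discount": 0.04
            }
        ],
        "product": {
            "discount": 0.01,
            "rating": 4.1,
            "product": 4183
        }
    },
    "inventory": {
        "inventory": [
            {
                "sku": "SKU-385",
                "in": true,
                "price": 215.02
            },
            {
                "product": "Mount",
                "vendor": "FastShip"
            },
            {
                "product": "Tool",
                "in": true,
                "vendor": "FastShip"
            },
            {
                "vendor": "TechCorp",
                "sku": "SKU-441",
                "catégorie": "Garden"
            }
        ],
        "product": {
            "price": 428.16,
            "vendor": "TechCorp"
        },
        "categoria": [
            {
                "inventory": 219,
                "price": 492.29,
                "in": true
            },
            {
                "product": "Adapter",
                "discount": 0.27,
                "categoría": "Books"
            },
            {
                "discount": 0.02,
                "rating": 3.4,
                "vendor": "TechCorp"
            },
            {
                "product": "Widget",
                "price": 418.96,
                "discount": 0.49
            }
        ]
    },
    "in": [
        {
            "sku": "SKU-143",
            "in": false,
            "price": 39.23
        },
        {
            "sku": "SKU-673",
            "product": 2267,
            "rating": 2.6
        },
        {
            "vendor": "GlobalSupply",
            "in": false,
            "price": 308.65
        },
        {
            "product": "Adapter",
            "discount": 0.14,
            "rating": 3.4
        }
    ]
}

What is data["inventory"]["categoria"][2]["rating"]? 3.4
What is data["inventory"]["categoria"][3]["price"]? 418.96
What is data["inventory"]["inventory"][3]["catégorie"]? "Garden"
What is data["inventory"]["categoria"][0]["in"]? True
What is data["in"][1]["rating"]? 2.6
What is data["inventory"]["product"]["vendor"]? "TechCorp"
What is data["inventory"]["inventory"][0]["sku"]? "SKU-385"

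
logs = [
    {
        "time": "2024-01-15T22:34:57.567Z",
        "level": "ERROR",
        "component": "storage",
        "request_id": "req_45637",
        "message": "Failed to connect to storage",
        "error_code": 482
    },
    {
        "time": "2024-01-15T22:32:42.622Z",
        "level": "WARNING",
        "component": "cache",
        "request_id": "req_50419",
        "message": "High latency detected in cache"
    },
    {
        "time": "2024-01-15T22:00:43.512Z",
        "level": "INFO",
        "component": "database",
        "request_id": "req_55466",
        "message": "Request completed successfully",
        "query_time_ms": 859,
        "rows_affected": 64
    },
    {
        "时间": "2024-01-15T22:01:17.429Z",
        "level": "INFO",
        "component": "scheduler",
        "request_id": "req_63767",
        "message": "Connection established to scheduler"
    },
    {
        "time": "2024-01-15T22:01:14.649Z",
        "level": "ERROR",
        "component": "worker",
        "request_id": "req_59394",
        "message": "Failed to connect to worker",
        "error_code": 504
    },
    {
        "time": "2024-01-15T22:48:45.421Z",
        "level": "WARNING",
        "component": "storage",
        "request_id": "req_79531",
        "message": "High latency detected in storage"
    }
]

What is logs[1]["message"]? "High latency detected in cache"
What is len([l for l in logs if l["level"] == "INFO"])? 2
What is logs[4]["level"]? "ERROR"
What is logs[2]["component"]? "database"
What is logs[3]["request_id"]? "req_63767"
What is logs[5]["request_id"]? "req_79531"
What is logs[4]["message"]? "Failed to connect to worker"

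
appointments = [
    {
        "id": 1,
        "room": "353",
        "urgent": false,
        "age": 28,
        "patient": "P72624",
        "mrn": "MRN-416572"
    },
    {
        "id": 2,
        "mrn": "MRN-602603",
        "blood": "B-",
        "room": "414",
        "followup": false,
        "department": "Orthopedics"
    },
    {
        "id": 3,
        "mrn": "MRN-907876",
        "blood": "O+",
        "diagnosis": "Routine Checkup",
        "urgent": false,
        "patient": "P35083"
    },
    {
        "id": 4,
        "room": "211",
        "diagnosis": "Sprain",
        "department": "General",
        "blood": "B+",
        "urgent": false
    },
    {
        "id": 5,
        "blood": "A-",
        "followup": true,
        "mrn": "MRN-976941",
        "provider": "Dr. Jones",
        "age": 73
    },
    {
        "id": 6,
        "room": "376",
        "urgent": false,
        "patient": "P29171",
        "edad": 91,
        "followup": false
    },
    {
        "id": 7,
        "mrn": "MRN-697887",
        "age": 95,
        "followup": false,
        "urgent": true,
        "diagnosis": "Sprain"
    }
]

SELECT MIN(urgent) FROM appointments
False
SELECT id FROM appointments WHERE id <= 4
[1, 2, 3, 4]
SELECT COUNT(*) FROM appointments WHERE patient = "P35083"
1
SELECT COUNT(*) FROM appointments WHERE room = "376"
1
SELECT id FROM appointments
[1, 2, 3, 4, 5, 6, 7]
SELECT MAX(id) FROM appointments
7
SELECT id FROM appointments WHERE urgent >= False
[1, 3, 4, 6, 7]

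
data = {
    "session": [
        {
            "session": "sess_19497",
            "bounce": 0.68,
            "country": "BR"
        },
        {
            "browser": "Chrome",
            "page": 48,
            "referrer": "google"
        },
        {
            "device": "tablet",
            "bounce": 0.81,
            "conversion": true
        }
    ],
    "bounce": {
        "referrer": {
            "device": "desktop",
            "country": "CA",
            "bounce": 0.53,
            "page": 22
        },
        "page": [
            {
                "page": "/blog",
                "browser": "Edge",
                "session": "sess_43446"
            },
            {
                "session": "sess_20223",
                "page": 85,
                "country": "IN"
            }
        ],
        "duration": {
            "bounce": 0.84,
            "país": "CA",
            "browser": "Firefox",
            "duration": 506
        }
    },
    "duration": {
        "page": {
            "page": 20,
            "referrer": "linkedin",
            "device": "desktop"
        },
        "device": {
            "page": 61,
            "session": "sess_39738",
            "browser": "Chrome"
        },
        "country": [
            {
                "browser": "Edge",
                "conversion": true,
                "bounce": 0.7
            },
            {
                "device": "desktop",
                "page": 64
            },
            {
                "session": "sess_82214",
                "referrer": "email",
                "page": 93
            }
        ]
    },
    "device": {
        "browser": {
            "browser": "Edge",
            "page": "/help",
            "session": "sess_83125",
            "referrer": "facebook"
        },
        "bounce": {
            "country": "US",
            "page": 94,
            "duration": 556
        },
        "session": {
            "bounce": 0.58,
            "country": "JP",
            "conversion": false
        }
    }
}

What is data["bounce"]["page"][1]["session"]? "sess_20223"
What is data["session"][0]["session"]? "sess_19497"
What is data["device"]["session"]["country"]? "JP"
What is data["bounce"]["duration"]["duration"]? 506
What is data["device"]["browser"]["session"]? "sess_83125"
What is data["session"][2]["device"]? "tablet"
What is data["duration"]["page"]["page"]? 20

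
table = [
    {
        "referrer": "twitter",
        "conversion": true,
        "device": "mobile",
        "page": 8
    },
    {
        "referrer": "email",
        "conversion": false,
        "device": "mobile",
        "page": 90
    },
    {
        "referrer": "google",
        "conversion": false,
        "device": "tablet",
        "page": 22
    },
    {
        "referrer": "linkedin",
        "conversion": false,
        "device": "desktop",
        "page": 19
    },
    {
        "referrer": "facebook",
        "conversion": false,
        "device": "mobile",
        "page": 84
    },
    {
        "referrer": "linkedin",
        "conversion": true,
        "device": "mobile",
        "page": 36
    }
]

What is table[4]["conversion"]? False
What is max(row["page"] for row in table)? 90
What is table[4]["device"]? "mobile"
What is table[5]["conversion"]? True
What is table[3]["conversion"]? False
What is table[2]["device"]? "tablet"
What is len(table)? 6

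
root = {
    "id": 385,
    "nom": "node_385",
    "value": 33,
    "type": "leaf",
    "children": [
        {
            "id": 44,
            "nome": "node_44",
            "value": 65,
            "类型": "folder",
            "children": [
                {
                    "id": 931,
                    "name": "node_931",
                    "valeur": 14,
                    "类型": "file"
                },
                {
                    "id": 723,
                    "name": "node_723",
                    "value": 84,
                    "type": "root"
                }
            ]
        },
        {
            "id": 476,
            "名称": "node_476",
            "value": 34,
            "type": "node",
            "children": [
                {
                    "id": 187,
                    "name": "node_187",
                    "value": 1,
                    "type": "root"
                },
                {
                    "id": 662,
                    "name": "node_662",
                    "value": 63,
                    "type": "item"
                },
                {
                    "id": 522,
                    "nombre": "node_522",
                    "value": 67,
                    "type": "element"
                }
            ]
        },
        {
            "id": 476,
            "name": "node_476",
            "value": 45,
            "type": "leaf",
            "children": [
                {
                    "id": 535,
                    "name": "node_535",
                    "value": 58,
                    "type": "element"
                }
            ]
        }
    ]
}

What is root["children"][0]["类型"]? "folder"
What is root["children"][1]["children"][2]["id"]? 522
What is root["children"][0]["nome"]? "node_44"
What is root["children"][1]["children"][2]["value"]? 67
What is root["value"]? 33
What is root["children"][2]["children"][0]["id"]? 535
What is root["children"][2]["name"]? "node_476"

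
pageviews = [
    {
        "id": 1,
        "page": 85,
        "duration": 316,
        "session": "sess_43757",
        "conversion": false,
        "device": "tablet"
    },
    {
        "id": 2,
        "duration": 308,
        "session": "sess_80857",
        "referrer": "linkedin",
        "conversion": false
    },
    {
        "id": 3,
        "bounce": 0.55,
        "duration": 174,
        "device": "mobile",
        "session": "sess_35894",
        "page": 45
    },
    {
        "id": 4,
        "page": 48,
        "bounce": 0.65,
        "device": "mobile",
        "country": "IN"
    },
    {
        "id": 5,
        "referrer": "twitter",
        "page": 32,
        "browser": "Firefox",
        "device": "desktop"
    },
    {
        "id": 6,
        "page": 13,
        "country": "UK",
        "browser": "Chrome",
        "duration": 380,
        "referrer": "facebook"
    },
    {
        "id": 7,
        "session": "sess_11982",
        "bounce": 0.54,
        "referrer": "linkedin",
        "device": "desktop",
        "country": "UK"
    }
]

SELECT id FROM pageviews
[1, 2, 3, 4, 5, 6, 7]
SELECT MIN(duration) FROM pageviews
174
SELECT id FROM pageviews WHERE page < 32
[6]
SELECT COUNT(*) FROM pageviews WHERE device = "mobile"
2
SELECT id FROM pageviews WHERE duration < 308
[3]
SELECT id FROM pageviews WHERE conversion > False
[]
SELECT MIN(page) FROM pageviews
13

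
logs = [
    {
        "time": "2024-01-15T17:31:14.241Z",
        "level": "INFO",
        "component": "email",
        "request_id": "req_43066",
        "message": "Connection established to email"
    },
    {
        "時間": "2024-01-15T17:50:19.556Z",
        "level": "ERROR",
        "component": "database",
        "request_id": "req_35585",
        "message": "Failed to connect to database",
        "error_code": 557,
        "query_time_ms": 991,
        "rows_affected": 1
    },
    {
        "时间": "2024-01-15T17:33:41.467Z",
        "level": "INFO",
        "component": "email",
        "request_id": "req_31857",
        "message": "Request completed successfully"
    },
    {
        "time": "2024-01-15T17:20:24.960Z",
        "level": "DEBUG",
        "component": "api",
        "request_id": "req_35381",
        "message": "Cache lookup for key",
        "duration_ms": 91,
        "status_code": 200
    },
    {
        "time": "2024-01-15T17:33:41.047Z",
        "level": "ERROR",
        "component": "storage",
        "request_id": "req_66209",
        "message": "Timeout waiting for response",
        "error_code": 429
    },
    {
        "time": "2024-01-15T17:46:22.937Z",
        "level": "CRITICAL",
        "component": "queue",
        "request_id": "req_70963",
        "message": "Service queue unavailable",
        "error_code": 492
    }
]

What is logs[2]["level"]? "INFO"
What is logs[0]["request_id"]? "req_43066"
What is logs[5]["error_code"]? 492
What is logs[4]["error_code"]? 429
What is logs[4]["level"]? "ERROR"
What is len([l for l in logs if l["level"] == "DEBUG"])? 1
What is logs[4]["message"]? "Timeout waiting for response"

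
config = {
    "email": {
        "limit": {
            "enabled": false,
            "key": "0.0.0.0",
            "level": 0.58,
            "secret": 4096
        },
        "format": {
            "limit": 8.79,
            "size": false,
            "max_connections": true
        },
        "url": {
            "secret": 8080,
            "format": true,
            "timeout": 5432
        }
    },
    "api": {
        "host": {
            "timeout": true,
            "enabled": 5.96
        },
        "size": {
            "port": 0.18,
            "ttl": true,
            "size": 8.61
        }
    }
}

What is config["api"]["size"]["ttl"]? True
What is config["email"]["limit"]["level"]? 0.58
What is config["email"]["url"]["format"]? True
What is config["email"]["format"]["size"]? False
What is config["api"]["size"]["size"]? 8.61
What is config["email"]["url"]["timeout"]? 5432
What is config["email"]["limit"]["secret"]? 4096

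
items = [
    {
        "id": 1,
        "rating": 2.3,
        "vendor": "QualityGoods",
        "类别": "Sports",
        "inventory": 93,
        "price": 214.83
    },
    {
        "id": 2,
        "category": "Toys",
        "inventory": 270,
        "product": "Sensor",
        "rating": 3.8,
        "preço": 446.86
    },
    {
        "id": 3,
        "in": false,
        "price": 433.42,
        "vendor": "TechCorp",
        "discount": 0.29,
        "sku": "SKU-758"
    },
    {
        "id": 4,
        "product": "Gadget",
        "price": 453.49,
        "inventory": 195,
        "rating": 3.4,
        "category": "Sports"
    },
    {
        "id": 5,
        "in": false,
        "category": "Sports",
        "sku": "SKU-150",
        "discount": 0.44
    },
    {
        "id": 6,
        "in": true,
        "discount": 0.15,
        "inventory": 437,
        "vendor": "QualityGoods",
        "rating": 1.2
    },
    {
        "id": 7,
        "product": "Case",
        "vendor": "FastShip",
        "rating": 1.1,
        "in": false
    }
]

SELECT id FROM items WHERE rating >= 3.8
[2]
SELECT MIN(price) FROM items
214.83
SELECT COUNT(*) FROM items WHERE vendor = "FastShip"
1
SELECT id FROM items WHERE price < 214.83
[]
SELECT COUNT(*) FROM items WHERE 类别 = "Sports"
1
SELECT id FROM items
[1, 2, 3, 4, 5, 6, 7]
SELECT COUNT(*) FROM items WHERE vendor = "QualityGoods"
2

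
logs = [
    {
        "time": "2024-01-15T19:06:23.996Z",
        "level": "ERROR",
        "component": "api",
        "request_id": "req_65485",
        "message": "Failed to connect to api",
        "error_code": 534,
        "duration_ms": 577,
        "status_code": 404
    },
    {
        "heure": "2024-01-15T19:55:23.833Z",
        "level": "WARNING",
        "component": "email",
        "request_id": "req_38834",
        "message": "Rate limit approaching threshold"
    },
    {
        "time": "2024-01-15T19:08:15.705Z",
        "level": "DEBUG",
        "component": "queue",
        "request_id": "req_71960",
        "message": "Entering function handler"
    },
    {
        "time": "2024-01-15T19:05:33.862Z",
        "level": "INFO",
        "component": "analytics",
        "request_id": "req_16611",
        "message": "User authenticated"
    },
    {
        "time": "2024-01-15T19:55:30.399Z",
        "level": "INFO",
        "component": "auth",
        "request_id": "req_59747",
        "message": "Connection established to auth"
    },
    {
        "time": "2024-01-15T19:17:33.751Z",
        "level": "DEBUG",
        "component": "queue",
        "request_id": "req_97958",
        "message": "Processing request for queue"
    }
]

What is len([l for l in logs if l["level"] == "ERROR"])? 1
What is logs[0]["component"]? "api"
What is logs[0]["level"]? "ERROR"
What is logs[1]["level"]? "WARNING"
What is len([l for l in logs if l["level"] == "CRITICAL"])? 0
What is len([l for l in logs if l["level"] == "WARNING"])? 1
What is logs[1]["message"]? "Rate limit approaching threshold"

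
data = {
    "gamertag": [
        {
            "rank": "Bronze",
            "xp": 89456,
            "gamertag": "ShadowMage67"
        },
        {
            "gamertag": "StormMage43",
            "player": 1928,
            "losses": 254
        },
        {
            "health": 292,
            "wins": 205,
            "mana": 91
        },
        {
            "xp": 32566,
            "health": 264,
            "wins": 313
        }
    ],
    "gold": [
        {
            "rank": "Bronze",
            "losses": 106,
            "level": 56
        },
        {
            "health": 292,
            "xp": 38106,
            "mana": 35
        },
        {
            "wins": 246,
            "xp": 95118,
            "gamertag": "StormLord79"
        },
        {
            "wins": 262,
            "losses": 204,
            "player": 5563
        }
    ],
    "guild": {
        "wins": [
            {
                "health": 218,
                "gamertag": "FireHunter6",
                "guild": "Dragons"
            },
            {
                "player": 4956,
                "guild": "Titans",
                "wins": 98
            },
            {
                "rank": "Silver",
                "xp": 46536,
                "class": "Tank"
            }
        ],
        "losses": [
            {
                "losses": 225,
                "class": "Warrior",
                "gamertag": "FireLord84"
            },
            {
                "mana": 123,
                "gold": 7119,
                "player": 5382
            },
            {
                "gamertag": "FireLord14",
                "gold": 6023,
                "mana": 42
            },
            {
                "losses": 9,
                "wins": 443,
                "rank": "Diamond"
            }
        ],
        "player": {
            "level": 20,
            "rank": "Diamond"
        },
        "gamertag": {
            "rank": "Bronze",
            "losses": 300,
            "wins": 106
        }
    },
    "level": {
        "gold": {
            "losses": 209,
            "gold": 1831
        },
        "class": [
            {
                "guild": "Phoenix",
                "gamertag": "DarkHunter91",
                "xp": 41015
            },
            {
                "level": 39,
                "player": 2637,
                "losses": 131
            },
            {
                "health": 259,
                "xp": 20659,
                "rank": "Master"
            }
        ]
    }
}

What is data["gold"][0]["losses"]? 106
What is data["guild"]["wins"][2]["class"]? "Tank"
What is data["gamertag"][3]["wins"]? 313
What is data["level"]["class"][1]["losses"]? 131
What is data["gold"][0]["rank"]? "Bronze"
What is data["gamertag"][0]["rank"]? "Bronze"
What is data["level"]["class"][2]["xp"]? 20659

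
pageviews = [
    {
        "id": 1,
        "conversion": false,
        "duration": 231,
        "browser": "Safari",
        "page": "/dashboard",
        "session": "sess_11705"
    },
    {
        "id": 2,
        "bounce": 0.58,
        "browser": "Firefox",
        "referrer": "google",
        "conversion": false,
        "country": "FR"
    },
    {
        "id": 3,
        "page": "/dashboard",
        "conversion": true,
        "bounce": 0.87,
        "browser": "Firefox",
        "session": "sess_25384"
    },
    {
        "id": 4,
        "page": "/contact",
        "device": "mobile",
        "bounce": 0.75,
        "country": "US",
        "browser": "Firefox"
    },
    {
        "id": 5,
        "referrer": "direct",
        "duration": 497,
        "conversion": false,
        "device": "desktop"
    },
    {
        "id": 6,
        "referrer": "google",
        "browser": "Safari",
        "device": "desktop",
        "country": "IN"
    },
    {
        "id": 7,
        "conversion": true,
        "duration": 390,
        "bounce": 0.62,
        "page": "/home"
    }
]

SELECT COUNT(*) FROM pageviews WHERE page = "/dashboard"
2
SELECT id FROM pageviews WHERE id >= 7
[7]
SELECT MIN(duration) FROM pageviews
231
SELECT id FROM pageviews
[1, 2, 3, 4, 5, 6, 7]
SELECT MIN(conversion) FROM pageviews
False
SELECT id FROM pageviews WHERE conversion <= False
[1, 2, 5]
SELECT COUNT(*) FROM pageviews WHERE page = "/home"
1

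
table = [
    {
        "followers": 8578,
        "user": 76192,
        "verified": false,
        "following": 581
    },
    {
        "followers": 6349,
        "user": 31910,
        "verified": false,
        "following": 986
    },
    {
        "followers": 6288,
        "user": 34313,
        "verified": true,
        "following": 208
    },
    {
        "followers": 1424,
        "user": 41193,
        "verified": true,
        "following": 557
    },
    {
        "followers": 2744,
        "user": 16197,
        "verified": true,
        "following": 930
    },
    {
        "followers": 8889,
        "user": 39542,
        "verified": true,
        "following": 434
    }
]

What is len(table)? 6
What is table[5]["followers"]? 8889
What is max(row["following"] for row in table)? 986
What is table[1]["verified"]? False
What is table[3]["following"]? 557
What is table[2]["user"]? 34313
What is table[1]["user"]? 31910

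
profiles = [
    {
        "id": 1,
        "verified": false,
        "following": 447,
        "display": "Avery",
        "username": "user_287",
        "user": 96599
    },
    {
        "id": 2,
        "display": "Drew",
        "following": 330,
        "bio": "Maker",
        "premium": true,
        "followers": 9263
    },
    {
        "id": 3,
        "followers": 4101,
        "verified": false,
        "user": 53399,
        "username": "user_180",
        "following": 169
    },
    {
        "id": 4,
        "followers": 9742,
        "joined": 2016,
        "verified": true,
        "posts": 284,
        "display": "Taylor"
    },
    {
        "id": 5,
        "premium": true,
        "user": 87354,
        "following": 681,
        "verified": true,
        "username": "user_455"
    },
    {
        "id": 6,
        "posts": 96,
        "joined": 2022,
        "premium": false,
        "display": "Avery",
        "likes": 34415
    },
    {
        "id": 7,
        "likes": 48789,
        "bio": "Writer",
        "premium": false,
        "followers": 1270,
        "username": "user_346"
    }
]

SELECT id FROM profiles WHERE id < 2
[1]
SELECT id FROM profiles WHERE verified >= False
[1, 3, 4, 5]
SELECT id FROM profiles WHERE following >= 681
[5]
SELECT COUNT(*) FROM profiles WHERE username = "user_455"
1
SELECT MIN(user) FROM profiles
53399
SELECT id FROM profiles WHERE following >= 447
[1, 5]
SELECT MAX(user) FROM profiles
96599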